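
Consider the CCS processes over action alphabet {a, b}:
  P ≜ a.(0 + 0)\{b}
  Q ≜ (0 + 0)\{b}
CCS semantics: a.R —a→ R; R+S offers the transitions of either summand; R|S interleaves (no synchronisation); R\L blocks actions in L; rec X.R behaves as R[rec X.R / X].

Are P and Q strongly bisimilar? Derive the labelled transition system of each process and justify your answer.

Reachable graph of P (2 states):
  u0 = a.(0 + 0)\{b} :: ··a··> u1
  u1 = (0 + 0)\{b} :: deadlocked
Reachable graph of Q (1 states):
  v0 = (0 + 0)\{b} :: deadlocked
Partition-refinement fixed point:
  B0 = {u0}
  B1 = {u1, v0}
u0 ∈ B0, v0 ∈ B1 → different blocks

NO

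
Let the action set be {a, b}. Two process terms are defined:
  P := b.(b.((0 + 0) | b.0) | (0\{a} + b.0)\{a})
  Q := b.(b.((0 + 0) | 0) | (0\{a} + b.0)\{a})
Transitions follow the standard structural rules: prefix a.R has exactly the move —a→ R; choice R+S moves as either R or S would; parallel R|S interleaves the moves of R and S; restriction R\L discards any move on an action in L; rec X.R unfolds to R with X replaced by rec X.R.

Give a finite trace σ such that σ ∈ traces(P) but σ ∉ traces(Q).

LTS(P): 7 reachable states
  p0 = b.(b.((0 + 0) | b.0) | (0\{a} + b.0)\{a}) ⊢ —b→ p1
  p1 = b.((0 + 0) | b.0) | (0\{a} + b.0)\{a} ⊢ —b→ p2, —b→ p3
  p2 = (0 + 0) | b.0 | (0\{a} + b.0)\{a} ⊢ —b→ p4, —b→ p5
  p3 = b.((0 + 0) | b.0) | 0\{a} ⊢ —b→ p5
  p4 = (0 + 0) | 0 | (0\{a} + b.0)\{a} ⊢ —b→ p6
  p5 = (0 + 0) | b.0 | 0\{a} ⊢ —b→ p6
  p6 = (0 + 0) | 0 | 0\{a} ⊢ (no moves)
LTS(Q): 5 reachable states
  q0 = b.(b.((0 + 0) | 0) | (0\{a} + b.0)\{a}) ⊢ —b→ q1
  q1 = b.((0 + 0) | 0) | (0\{a} + b.0)\{a} ⊢ —b→ q2, —b→ q3
  q2 = (0 + 0) | 0 | (0\{a} + b.0)\{a} ⊢ —b→ q4
  q3 = b.((0 + 0) | 0) | 0\{a} ⊢ —b→ q4
  q4 = (0 + 0) | 0 | 0\{a} ⊢ (no moves)
Executing bbbb from P (initial set {p0}):
  after b @ step 1: {p1}
  after b @ step 2: {p2, p3}
  after b @ step 3: {p4, p5}
  after b @ step 4: {p6}
  ✓ P
Executing bbbb from Q (initial set {q0}):
  after b @ step 1: {q1}
  after b @ step 2: {q2, q3}
  after b @ step 3: {q4}
  after b @ step 4: no successor for Q

bbbb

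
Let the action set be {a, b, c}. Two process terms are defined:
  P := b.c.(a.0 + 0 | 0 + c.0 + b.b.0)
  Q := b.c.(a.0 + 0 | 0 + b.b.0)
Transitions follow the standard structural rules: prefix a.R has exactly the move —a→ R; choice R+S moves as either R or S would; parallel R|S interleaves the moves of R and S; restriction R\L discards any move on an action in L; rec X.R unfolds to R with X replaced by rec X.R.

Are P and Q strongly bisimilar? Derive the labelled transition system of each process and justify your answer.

Reachable graph of P (5 states):
  s0 = b.c.(a.0 + 0 | 0 + c.0 + b.b.0) ⊢ =b=> s1
  s1 = c.(a.0 + 0 | 0 + c.0 + b.b.0) ⊢ =c=> s2
  s2 = a.0 + 0 | 0 + c.0 + b.b.0 ⊢ =a=> s3, =b=> s4, =c=> s3
  s3 = 0 ⊢ ∅
  s4 = b.0 ⊢ =b=> s3
Reachable graph of Q (5 states):
  t0 = b.c.(a.0 + 0 | 0 + b.b.0) ⊢ =b=> t1
  t1 = c.(a.0 + 0 | 0 + b.b.0) ⊢ =c=> t2
  t2 = a.0 + 0 | 0 + b.b.0 ⊢ =a=> t3, =b=> t4
  t3 = 0 ⊢ ∅
  t4 = b.0 ⊢ =b=> t3
Bisimilarity quotient blocks:
  B0 = {s0}
  B1 = {s1}
  B2 = {s2}
  B3 = {s3, t3}
  B4 = {s4, t4}
  B5 = {t0}
  B6 = {t1}
  B7 = {t2}
s0 ∈ B0, t0 ∈ B5 → different blocks

NO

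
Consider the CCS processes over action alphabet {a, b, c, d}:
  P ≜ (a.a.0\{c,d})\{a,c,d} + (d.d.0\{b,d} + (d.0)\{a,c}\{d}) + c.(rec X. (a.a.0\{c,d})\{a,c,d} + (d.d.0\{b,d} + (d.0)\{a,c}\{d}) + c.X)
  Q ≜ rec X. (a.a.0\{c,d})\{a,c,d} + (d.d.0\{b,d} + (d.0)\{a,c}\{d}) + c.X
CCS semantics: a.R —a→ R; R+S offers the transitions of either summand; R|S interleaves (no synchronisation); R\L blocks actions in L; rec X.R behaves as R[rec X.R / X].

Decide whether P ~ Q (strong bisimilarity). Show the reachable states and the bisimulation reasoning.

LTS(P): 4 reachable states
  p0 = (a.a.0\{c,d})\{a,c,d} + (d.d.0\{b,d} + (d.0)\{a,c}\{d}) + c.(rec X. (a.a.0\{c,d})\{a,c,d} + (d.d.0\{b,d} + (d.0)\{a,c}\{d}) + c.X) :: ··c··> p1, ··d··> p2
  p1 = rec X. (a.a.0\{c,d})\{a,c,d} + (d.d.0\{b,d} + (d.0)\{a,c}\{d}) + c.X :: ··c··> p1, ··d··> p2
  p2 = d.0\{b,d} :: ··d··> p3
  p3 = 0\{b,d} :: ·
LTS(Q): 3 reachable states
  q0 = rec X. (a.a.0\{c,d})\{a,c,d} + (d.d.0\{b,d} + (d.0)\{a,c}\{d}) + c.X :: ··c··> q0, ··d··> q1
  q1 = d.0\{b,d} :: ··d··> q2
  q2 = 0\{b,d} :: ·
Coarsest stable partition (strong bisimilarity classes):
  B0 = {p0, p1, q0}
  B1 = {p2, q1}
  B2 = {p3, q2}
p0 ∈ B0, q0 ∈ B0 → same block

bisimilar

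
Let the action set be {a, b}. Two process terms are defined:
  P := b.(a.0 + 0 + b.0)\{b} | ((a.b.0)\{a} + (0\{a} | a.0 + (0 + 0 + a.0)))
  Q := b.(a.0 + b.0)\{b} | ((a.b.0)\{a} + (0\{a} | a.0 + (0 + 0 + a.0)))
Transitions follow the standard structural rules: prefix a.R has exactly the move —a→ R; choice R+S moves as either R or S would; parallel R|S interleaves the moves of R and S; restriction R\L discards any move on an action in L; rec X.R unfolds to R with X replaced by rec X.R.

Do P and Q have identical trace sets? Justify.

Reachable graph of P (9 states):
  u0 = b.(a.0 + 0 + b.0)\{b} | ((a.b.0)\{a} + (0\{a} | a.0 + (0 + 0 + a.0))) ⊢ =a=> u1, =a=> u2, =b=> u3
  u1 = b.(a.0 + 0 + b.0)\{b} | (0\{a} | 0) ⊢ =b=> u4
  u2 = b.(a.0 + 0 + b.0)\{b} | 0 ⊢ =b=> u5
  u3 = (a.0 + 0 + b.0)\{b} | ((a.b.0)\{a} + (0\{a} | a.0 + (0 + 0 + a.0))) ⊢ =a=> u4, =a=> u5, =a=> u6
  u4 = (a.0 + 0 + b.0)\{b} | (0\{a} | 0) ⊢ =a=> u7
  u5 = (a.0 + 0 + b.0)\{b} | 0 ⊢ =a=> u8
  u6 = 0\{b} | ((a.b.0)\{a} + (0\{a} | a.0 + (0 + 0 + a.0))) ⊢ =a=> u7, =a=> u8
  u7 = 0\{b} | (0\{a} | 0) ⊢ (no moves)
  u8 = 0\{b} | 0 ⊢ (no moves)
Reachable graph of Q (9 states):
  v0 = b.(a.0 + b.0)\{b} | ((a.b.0)\{a} + (0\{a} | a.0 + (0 + 0 + a.0))) ⊢ =a=> v1, =a=> v2, =b=> v3
  v1 = b.(a.0 + b.0)\{b} | (0\{a} | 0) ⊢ =b=> v4
  v2 = b.(a.0 + b.0)\{b} | 0 ⊢ =b=> v5
  v3 = (a.0 + b.0)\{b} | ((a.b.0)\{a} + (0\{a} | a.0 + (0 + 0 + a.0))) ⊢ =a=> v4, =a=> v5, =a=> v6
  v4 = (a.0 + b.0)\{b} | (0\{a} | 0) ⊢ =a=> v7
  v5 = (a.0 + b.0)\{b} | 0 ⊢ =a=> v8
  v6 = 0\{b} | ((a.b.0)\{a} + (0\{a} | a.0 + (0 + 0 + a.0))) ⊢ =a=> v7, =a=> v8
  v7 = 0\{b} | (0\{a} | 0) ⊢ (no moves)
  v8 = 0\{b} | 0 ⊢ (no moves)
Partition-refinement fixed point:
  B0 = {u0, v0}
  B1 = {u3, v3}
  B2 = {u4, u5, u6, v4, v5, v6}
  B3 = {u7, u8, v7, v8}
  B4 = {u1, u2, v1, v2}
u0 ∈ B0, v0 ∈ B0 → same block
Bisimilar ⇒ trace-equivalent.

YES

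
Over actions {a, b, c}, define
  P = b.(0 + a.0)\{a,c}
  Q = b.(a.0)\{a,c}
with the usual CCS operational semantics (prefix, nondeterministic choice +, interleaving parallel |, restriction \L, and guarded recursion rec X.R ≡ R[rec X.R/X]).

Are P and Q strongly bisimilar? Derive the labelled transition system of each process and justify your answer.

P's transition system — 2 states:
  u0 = b.(0 + a.0)\{a,c} | =b=> u1
  u1 = (0 + a.0)\{a,c} | stopped
Q's transition system — 2 states:
  v0 = b.(a.0)\{a,c} | =b=> v1
  v1 = (a.0)\{a,c} | stopped
Coarsest stable partition (strong bisimilarity classes):
  B0 = {u0, v0}
  B1 = {u1, v1}
u0 ∈ B0, v0 ∈ B0 → same block

bisimilar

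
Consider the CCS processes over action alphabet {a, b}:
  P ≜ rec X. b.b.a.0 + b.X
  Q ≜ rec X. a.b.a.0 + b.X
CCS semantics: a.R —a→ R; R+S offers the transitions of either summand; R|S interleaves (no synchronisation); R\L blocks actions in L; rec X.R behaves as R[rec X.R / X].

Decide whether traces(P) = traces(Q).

traces(P) ≠ traces(Q) — witness ⟨a⟩

LTS(P): 4 reachable states
  m0 = rec X. b.b.a.0 + b.X :: ··b··> m0, ··b··> m1
  m1 = b.a.0 :: ··b··> m2
  m2 = a.0 :: ··a··> m3
  m3 = 0 :: ·
LTS(Q): 4 reachable states
  n0 = rec X. a.b.a.0 + b.X :: ··a··> n1, ··b··> n0
  n1 = b.a.0 :: ··b··> n2
  n2 = a.0 :: ··a··> n3
  n3 = 0 :: ·
Run σ = ⟨a⟩ on Q: start {n0}
  step 1 (a): {n1}
  Q completes σ.
Run σ = ⟨a⟩ on P: start {m0}
  step 1 (a): ∅ (P stuck)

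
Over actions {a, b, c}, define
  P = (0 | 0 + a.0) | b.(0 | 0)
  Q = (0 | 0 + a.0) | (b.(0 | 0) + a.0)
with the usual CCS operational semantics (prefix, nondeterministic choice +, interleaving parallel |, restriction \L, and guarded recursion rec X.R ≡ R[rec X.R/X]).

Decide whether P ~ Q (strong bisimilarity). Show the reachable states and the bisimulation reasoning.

NO

LTS(P): 4 reachable states
  u0 = (0 | 0 + a.0) | b.(0 | 0) :: --a--▸ u1, --b--▸ u2
  u1 = 0 | b.(0 | 0) :: --b--▸ u3
  u2 = (0 | 0 + a.0) | (0 | 0) :: --a--▸ u3
  u3 = 0 | (0 | 0) :: deadlocked
LTS(Q): 6 reachable states
  v0 = (0 | 0 + a.0) | (b.(0 | 0) + a.0) :: --a--▸ v1, --a--▸ v2, --b--▸ v3
  v1 = (0 | 0 + a.0) | 0 :: --a--▸ v4
  v2 = 0 | (b.(0 | 0) + a.0) :: --a--▸ v4, --b--▸ v5
  v3 = (0 | 0 + a.0) | (0 | 0) :: --a--▸ v5
  v4 = 0 | 0 :: deadlocked
  v5 = 0 | (0 | 0) :: deadlocked
Coarsest stable partition (strong bisimilarity classes):
  B0 = {u0}
  B1 = {u2, v1, v3}
  B2 = {u3, v4, v5}
  B3 = {u1}
  B4 = {v0}
  B5 = {v2}
u0 ∈ B0, v0 ∈ B4 → different blocks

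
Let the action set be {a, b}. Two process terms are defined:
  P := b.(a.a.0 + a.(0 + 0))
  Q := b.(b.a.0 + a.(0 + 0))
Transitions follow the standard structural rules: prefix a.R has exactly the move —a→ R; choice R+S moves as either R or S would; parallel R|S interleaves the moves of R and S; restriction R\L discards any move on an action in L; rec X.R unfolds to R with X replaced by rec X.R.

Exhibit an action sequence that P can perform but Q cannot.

baa

LTS(P): 5 reachable states
  u0 = b.(a.a.0 + a.(0 + 0)) has moves -b-> u1
  u1 = a.a.0 + a.(0 + 0) has moves -a-> u2, -a-> u3
  u2 = 0 + 0 has moves deadlocked
  u3 = a.0 has moves -a-> u4
  u4 = 0 has moves deadlocked
LTS(Q): 5 reachable states
  v0 = b.(b.a.0 + a.(0 + 0)) has moves -b-> v1
  v1 = b.a.0 + a.(0 + 0) has moves -a-> v2, -b-> v3
  v2 = 0 + 0 has moves deadlocked
  v3 = a.0 has moves -a-> v4
  v4 = 0 has moves deadlocked
Trace ⟨baa⟩ through P, begin at {u0}:
  step 1 (b): {u1}
  step 2 (a): {u2, u3}
  step 3 (a): {u4}
  P completes σ.
Trace ⟨baa⟩ through Q, begin at {v0}:
  step 1 (b): {v1}
  step 2 (a): {v2}
  step 3 (a): ∅  — Q cannot continue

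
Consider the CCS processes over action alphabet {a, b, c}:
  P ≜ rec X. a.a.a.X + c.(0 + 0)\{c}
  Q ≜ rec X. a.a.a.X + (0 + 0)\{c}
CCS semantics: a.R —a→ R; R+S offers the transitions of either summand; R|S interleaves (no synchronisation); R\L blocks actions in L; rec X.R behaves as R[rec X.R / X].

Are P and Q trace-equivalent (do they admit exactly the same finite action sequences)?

LTS(P): 4 reachable states
  s0 = rec X. a.a.a.X + c.(0 + 0)\{c} | —a→ s1, —c→ s2
  s1 = a.a.(rec X. a.a.a.X + c.(0 + 0)\{c}) | —a→ s3
  s2 = (0 + 0)\{c} | (no moves)
  s3 = a.(rec X. a.a.a.X + c.(0 + 0)\{c}) | —a→ s0
LTS(Q): 3 reachable states
  t0 = rec X. a.a.a.X + (0 + 0)\{c} | —a→ t1
  t1 = a.a.(rec X. a.a.a.X + (0 + 0)\{c}) | —a→ t2
  t2 = a.(rec X. a.a.a.X + (0 + 0)\{c}) | —a→ t0
Executing c from P (initial set {s0}):
  after c @ step 1: {s2}
  — P admits the full trace.
Executing c from Q (initial set {t0}):
  after c @ step 1: ∅  — Q cannot continue

traces(P) ≠ traces(Q) — witness ⟨c⟩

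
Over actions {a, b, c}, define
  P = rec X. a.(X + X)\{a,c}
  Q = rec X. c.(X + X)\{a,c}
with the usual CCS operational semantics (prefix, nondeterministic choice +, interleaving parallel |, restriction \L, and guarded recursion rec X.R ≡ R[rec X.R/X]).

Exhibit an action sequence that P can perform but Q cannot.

Reachable graph of P (2 states):
  u0 = rec X. a.(X + X)\{a,c} has moves —a→ u1
  u1 = ((rec X. a.(X + X)\{a,c}) + (rec X. a.(X + X)\{a,c}))\{a,c} has moves stopped
Reachable graph of Q (2 states):
  v0 = rec X. c.(X + X)\{a,c} has moves —c→ v1
  v1 = ((rec X. c.(X + X)\{a,c}) + (rec X. c.(X + X)\{a,c}))\{a,c} has moves stopped
Executing a from P (initial set {u0}):
  [1] a ⇒ {u1}
  P completes σ.
Executing a from Q (initial set {v0}):
  [1] a ⇒ ∅  — Q cannot continue

a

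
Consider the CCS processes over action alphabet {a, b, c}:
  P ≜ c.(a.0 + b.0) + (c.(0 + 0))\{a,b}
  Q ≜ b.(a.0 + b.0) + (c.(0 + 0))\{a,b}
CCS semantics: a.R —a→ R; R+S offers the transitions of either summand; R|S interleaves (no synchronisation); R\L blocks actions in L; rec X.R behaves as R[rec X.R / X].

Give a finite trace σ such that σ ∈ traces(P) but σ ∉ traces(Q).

LTS(P): 4 reachable states
  p0 = c.(a.0 + b.0) + (c.(0 + 0))\{a,b} ⊢ =c=> p1, =c=> p2
  p1 = (0 + 0)\{a,b} ⊢ deadlocked
  p2 = a.0 + b.0 ⊢ =a=> p3, =b=> p3
  p3 = 0 ⊢ deadlocked
LTS(Q): 4 reachable states
  q0 = b.(a.0 + b.0) + (c.(0 + 0))\{a,b} ⊢ =b=> q1, =c=> q2
  q1 = a.0 + b.0 ⊢ =a=> q3, =b=> q3
  q2 = (0 + 0)\{a,b} ⊢ deadlocked
  q3 = 0 ⊢ deadlocked
Run σ = ⟨ca⟩ on P: start {p0}
  after c @ step 1: {p1, p2}
  after a @ step 2: {p3}
  — P admits the full trace.
Run σ = ⟨ca⟩ on Q: start {q0}
  after c @ step 1: {q2}
  after a @ step 2: ∅ (Q stuck)

ca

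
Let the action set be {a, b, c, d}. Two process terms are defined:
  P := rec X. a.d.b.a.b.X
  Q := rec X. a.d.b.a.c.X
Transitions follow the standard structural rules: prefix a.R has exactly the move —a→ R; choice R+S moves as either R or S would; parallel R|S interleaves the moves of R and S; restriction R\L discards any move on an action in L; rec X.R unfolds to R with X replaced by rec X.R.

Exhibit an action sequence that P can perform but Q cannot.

LTS(P): 5 reachable states
  u0 = rec X. a.d.b.a.b.X → ··a··> u1
  u1 = d.b.a.b.(rec X. a.d.b.a.b.X) → ··d··> u2
  u2 = b.a.b.(rec X. a.d.b.a.b.X) → ··b··> u3
  u3 = a.b.(rec X. a.d.b.a.b.X) → ··a··> u4
  u4 = b.(rec X. a.d.b.a.b.X) → ··b··> u0
LTS(Q): 5 reachable states
  v0 = rec X. a.d.b.a.c.X → ··a··> v1
  v1 = d.b.a.c.(rec X. a.d.b.a.c.X) → ··d··> v2
  v2 = b.a.c.(rec X. a.d.b.a.c.X) → ··b··> v3
  v3 = a.c.(rec X. a.d.b.a.c.X) → ··a··> v4
  v4 = c.(rec X. a.d.b.a.c.X) → ··c··> v0
Trace ⟨adbab⟩ through P, begin at {u0}:
  after a @ step 1: {u1}
  after d @ step 2: {u2}
  after b @ step 3: {u3}
  after a @ step 4: {u4}
  after b @ step 5: {u0}
  P completes σ.
Trace ⟨adbab⟩ through Q, begin at {v0}:
  after a @ step 1: {v1}
  after d @ step 2: {v2}
  after b @ step 3: {v3}
  after a @ step 4: {v4}
  after b @ step 5: no successor for Q

adbab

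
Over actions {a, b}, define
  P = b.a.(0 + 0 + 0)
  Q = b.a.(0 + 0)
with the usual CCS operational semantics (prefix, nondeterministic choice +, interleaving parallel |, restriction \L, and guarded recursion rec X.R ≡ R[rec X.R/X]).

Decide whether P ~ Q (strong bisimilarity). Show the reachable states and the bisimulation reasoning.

YES

LTS(P): 3 reachable states
  p0 = b.a.(0 + 0 + 0) → =b=> p1
  p1 = a.(0 + 0 + 0) → =a=> p2
  p2 = 0 + 0 + 0 → stopped
LTS(Q): 3 reachable states
  q0 = b.a.(0 + 0) → =b=> q1
  q1 = a.(0 + 0) → =a=> q2
  q2 = 0 + 0 → stopped
Coarsest stable partition (strong bisimilarity classes):
  B0 = {p0, q0}
  B1 = {p1, q1}
  B2 = {p2, q2}
p0 ∈ B0, q0 ∈ B0 → same block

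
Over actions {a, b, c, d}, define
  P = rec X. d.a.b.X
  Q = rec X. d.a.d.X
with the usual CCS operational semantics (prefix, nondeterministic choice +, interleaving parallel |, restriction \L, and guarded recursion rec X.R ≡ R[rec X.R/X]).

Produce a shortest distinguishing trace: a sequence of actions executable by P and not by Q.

dab

Reachable graph of P (3 states):
  s0 = rec X. d.a.b.X has moves ··d··> s1
  s1 = a.b.(rec X. d.a.b.X) has moves ··a··> s2
  s2 = b.(rec X. d.a.b.X) has moves ··b··> s0
Reachable graph of Q (3 states):
  t0 = rec X. d.a.d.X has moves ··d··> t1
  t1 = a.d.(rec X. d.a.d.X) has moves ··a··> t2
  t2 = d.(rec X. d.a.d.X) has moves ··d··> t0
Run σ = ⟨dab⟩ on P: start {s0}
  [1] d ⇒ {s1}
  [2] a ⇒ {s2}
  [3] b ⇒ {s0}
  ✓ P
Run σ = ⟨dab⟩ on Q: start {t0}
  [1] d ⇒ {t1}
  [2] a ⇒ {t2}
  [3] b ⇒ no successor for Q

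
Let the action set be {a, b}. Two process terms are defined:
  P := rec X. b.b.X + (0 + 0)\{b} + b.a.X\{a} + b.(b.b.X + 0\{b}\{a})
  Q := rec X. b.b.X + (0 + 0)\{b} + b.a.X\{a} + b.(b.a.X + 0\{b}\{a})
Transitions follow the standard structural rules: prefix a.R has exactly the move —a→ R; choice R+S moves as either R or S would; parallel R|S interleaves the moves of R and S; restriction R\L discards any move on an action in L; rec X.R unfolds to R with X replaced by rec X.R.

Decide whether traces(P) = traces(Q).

LTS(P): 8 reachable states
  s0 = rec X. b.b.X + (0 + 0)\{b} + b.a.X\{a} + b.(b.b.X + 0\{b}\{a}) :: —b→ s1, —b→ s2, —b→ s3
  s1 = a.(rec X. b.b.X + (0 + 0)\{b} + b.a.X\{a} + b.(b.b.X + 0\{b}\{a}))\{a} :: —a→ s4
  s2 = b.(rec X. b.b.X + (0 + 0)\{b} + b.a.X\{a} + b.(b.b.X + 0\{b}\{a})) :: —b→ s0
  s3 = b.b.(rec X. b.b.X + (0 + 0)\{b} + b.a.X\{a} + b.(b.b.X + 0\{b}\{a})) + 0\{b}\{a} :: —b→ s2
  s4 = (rec X. b.b.X + (0 + 0)\{b} + b.a.X\{a} + b.(b.b.X + 0\{b}\{a}))\{a} :: —b→ s5, —b→ s6, —b→ s7
  s5 = (a.(rec X. b.b.X + (0 + 0)\{b} + b.a.X\{a} + b.(b.b.X + 0\{b}\{a}))\{a})\{a} :: ∅
  s6 = (b.(rec X. b.b.X + (0 + 0)\{b} + b.a.X\{a} + b.(b.b.X + 0\{b}\{a})))\{a} :: —b→ s4
  s7 = (b.b.(rec X. b.b.X + (0 + 0)\{b} + b.a.X\{a} + b.(b.b.X + 0\{b}\{a})) + 0\{b}\{a})\{a} :: —b→ s6
LTS(Q): 10 reachable states
  t0 = rec X. b.b.X + (0 + 0)\{b} + b.a.X\{a} + b.(b.a.X + 0\{b}\{a}) :: —b→ t1, —b→ t2, —b→ t3
  t1 = a.(rec X. b.b.X + (0 + 0)\{b} + b.a.X\{a} + b.(b.a.X + 0\{b}\{a}))\{a} :: —a→ t4
  t2 = b.(rec X. b.b.X + (0 + 0)\{b} + b.a.X\{a} + b.(b.a.X + 0\{b}\{a})) :: —b→ t0
  t3 = b.a.(rec X. b.b.X + (0 + 0)\{b} + b.a.X\{a} + b.(b.a.X + 0\{b}\{a})) + 0\{b}\{a} :: —b→ t5
  t4 = (rec X. b.b.X + (0 + 0)\{b} + b.a.X\{a} + b.(b.a.X + 0\{b}\{a}))\{a} :: —b→ t6, —b→ t7, —b→ t8
  t5 = a.(rec X. b.b.X + (0 + 0)\{b} + b.a.X\{a} + b.(b.a.X + 0\{b}\{a})) :: —a→ t0
  t6 = (a.(rec X. b.b.X + (0 + 0)\{b} + b.a.X\{a} + b.(b.a.X + 0\{b}\{a}))\{a})\{a} :: ∅
  t7 = (b.(rec X. b.b.X + (0 + 0)\{b} + b.a.X\{a} + b.(b.a.X + 0\{b}\{a})))\{a} :: —b→ t4
  t8 = (b.a.(rec X. b.b.X + (0 + 0)\{b} + b.a.X\{a} + b.(b.a.X + 0\{b}\{a})) + 0\{b}\{a})\{a} :: —b→ t9
  t9 = (a.(rec X. b.b.X + (0 + 0)\{b} + b.a.X\{a} + b.(b.a.X + 0\{b}\{a})))\{a} :: ∅
Run σ = ⟨bba⟩ on Q: start {t0}
  after b @ step 1: {t1, t2, t3}
  after b @ step 2: {t0, t5}
  after a @ step 3: {t0}
  — Q admits the full trace.
Run σ = ⟨bba⟩ on P: start {s0}
  after b @ step 1: {s1, s2, s3}
  after b @ step 2: {s0, s2}
  after a @ step 3: ∅  — P cannot continue

NO — witness ⟨bba⟩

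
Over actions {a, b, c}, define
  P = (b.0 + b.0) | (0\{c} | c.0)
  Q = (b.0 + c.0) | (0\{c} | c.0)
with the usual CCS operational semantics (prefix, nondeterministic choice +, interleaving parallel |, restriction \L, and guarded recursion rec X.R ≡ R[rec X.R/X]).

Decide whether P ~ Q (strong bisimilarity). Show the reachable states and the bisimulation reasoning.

P ≁ Q

P's transition system — 4 states:
  u0 = (b.0 + b.0) | (0\{c} | c.0) ⊢ --b--▸ u1, --c--▸ u2
  u1 = 0 | (0\{c} | c.0) ⊢ --c--▸ u3
  u2 = (b.0 + b.0) | (0\{c} | 0) ⊢ --b--▸ u3
  u3 = 0 | (0\{c} | 0) ⊢ (no moves)
Q's transition system — 4 states:
  v0 = (b.0 + c.0) | (0\{c} | c.0) ⊢ --b--▸ v1, --c--▸ v1, --c--▸ v2
  v1 = 0 | (0\{c} | c.0) ⊢ --c--▸ v3
  v2 = (b.0 + c.0) | (0\{c} | 0) ⊢ --b--▸ v3, --c--▸ v3
  v3 = 0 | (0\{c} | 0) ⊢ (no moves)
Bisimilarity quotient blocks:
  B0 = {u0}
  B1 = {u1, v1}
  B2 = {u3, v3}
  B3 = {u2}
  B4 = {v0}
  B5 = {v2}
u0 ∈ B0, v0 ∈ B4 → different blocks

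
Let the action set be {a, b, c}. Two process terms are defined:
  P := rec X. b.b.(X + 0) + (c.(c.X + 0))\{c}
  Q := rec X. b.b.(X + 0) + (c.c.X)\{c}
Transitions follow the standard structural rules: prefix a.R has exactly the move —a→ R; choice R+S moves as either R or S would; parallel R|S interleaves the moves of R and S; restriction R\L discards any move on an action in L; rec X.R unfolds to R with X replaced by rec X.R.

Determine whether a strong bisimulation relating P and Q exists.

LTS(P): 3 reachable states
  p0 = rec X. b.b.(X + 0) + (c.(c.X + 0))\{c} has moves —b→ p1
  p1 = b.((rec X. b.b.(X + 0) + (c.(c.X + 0))\{c}) + 0) has moves —b→ p2
  p2 = (rec X. b.b.(X + 0) + (c.(c.X + 0))\{c}) + 0 has moves —b→ p1
LTS(Q): 3 reachable states
  q0 = rec X. b.b.(X + 0) + (c.c.X)\{c} has moves —b→ q1
  q1 = b.((rec X. b.b.(X + 0) + (c.c.X)\{c}) + 0) has moves —b→ q2
  q2 = (rec X. b.b.(X + 0) + (c.c.X)\{c}) + 0 has moves —b→ q1
Partition-refinement fixed point:
  B0 = {p0, p1, p2, q0, q1, q2}
p0 ∈ B0, q0 ∈ B0 → same block

P ~ Q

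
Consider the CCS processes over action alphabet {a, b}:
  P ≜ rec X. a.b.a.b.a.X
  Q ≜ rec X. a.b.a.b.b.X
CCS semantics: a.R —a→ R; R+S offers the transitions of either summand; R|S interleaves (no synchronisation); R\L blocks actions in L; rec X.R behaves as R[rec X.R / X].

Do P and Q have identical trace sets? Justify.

NO — witness ⟨ababa⟩

LTS(P): 5 reachable states
  m0 = rec X. a.b.a.b.a.X → --a--▸ m1
  m1 = b.a.b.a.(rec X. a.b.a.b.a.X) → --b--▸ m2
  m2 = a.b.a.(rec X. a.b.a.b.a.X) → --a--▸ m3
  m3 = b.a.(rec X. a.b.a.b.a.X) → --b--▸ m4
  m4 = a.(rec X. a.b.a.b.a.X) → --a--▸ m0
LTS(Q): 5 reachable states
  n0 = rec X. a.b.a.b.b.X → --a--▸ n1
  n1 = b.a.b.b.(rec X. a.b.a.b.b.X) → --b--▸ n2
  n2 = a.b.b.(rec X. a.b.a.b.b.X) → --a--▸ n3
  n3 = b.b.(rec X. a.b.a.b.b.X) → --b--▸ n4
  n4 = b.(rec X. a.b.a.b.b.X) → --b--▸ n0
Trace ⟨ababa⟩ through P, begin at {m0}:
  after a @ step 1: {m1}
  after b @ step 2: {m2}
  after a @ step 3: {m3}
  after b @ step 4: {m4}
  after a @ step 5: {m0}
  — P admits the full trace.
Trace ⟨ababa⟩ through Q, begin at {n0}:
  after a @ step 1: {n1}
  after b @ step 2: {n2}
  after a @ step 3: {n3}
  after b @ step 4: {n4}
  after a @ step 5: ∅  — Q cannot continue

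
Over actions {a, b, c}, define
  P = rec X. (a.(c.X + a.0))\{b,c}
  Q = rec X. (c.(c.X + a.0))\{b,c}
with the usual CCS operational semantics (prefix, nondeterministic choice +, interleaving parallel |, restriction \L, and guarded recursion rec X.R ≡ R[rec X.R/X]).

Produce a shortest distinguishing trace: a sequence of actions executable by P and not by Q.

a

Reachable graph of P (3 states):
  p0 = rec X. (a.(c.X + a.0))\{b,c} :: ··a··> p1
  p1 = (c.(rec X. (a.(c.X + a.0))\{b,c}) + a.0)\{b,c} :: ··a··> p2
  p2 = 0\{b,c} :: ∅
Reachable graph of Q (1 states):
  q0 = rec X. (c.(c.X + a.0))\{b,c} :: ∅
Run σ = ⟨a⟩ on P: start {p0}
  after a @ step 1: {p1}
  P completes σ.
Run σ = ⟨a⟩ on Q: start {q0}
  after a @ step 1: ∅ (Q stuck)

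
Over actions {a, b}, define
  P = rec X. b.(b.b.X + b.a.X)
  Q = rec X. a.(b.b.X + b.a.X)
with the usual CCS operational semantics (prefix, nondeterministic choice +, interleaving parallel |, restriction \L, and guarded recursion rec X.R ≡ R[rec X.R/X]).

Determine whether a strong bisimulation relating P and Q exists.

Reachable graph of P (4 states):
  m0 = rec X. b.(b.b.X + b.a.X) has moves ··b··> m1
  m1 = b.b.(rec X. b.(b.b.X + b.a.X)) + b.a.(rec X. b.(b.b.X + b.a.X)) has moves ··b··> m2, ··b··> m3
  m2 = a.(rec X. b.(b.b.X + b.a.X)) has moves ··a··> m0
  m3 = b.(rec X. b.(b.b.X + b.a.X)) has moves ··b··> m0
Reachable graph of Q (4 states):
  n0 = rec X. a.(b.b.X + b.a.X) has moves ··a··> n1
  n1 = b.b.(rec X. a.(b.b.X + b.a.X)) + b.a.(rec X. a.(b.b.X + b.a.X)) has moves ··b··> n2, ··b··> n3
  n2 = a.(rec X. a.(b.b.X + b.a.X)) has moves ··a··> n0
  n3 = b.(rec X. a.(b.b.X + b.a.X)) has moves ··b··> n0
Bisimilarity quotient blocks:
  B0 = {m0}
  B1 = {m1}
  B2 = {m2}
  B3 = {m3}
  B4 = {n0}
  B5 = {n1}
  B6 = {n2}
  B7 = {n3}
m0 ∈ B0, n0 ∈ B4 → different blocks

P ≁ Q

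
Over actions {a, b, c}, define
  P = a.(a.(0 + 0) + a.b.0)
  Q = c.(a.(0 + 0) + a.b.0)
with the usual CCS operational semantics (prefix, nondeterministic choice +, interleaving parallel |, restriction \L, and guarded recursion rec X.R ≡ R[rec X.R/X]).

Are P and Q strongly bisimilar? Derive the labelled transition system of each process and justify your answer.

Reachable graph of P (5 states):
  u0 = a.(a.(0 + 0) + a.b.0) :: ··a··> u1
  u1 = a.(0 + 0) + a.b.0 :: ··a··> u2, ··a··> u3
  u2 = 0 + 0 :: ·
  u3 = b.0 :: ··b··> u4
  u4 = 0 :: ·
Reachable graph of Q (5 states):
  v0 = c.(a.(0 + 0) + a.b.0) :: ··c··> v1
  v1 = a.(0 + 0) + a.b.0 :: ··a··> v2, ··a··> v3
  v2 = 0 + 0 :: ·
  v3 = b.0 :: ··b··> v4
  v4 = 0 :: ·
Partition-refinement fixed point:
  B0 = {u0}
  B1 = {u1, v1}
  B2 = {u2, u4, v2, v4}
  B3 = {u3, v3}
  B4 = {v0}
u0 ∈ B0, v0 ∈ B4 → different blocks

NO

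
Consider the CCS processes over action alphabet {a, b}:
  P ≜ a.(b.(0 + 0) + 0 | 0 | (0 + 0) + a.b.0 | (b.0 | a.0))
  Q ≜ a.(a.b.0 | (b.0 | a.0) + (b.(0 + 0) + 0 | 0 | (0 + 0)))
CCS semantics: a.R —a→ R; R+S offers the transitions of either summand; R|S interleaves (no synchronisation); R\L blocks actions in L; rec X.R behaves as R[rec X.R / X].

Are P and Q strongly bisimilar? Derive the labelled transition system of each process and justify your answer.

Reachable graph of P (14 states):
  u0 = a.(b.(0 + 0) + 0 | 0 | (0 + 0) + a.b.0 | (b.0 | a.0)) ⊢ -a-> u1
  u1 = b.(0 + 0) + 0 | 0 | (0 + 0) + a.b.0 | (b.0 | a.0) ⊢ -a-> u2, -a-> u3, -b-> u4, -b-> u5
  u2 = a.b.0 | (b.0 | 0) ⊢ -a-> u6, -b-> u7
  u3 = b.0 | (b.0 | a.0) ⊢ -a-> u6, -b-> u8, -b-> u9
  u4 = 0 + 0 ⊢ deadlocked
  u5 = a.b.0 | (0 | a.0) ⊢ -a-> u7, -a-> u9
  u6 = b.0 | (b.0 | 0) ⊢ -b-> u10, -b-> u11
  u7 = a.b.0 | (0 | 0) ⊢ -a-> u11
  u8 = 0 | (b.0 | a.0) ⊢ -a-> u10, -b-> u12
  u9 = b.0 | (0 | a.0) ⊢ -a-> u11, -b-> u12
  u10 = 0 | (b.0 | 0) ⊢ -b-> u13
  u11 = b.0 | (0 | 0) ⊢ -b-> u13
  u12 = 0 | (0 | a.0) ⊢ -a-> u13
  u13 = 0 | (0 | 0) ⊢ deadlocked
Reachable graph of Q (14 states):
  v0 = a.(a.b.0 | (b.0 | a.0) + (b.(0 + 0) + 0 | 0 | (0 + 0))) ⊢ -a-> v1
  v1 = a.b.0 | (b.0 | a.0) + (b.(0 + 0) + 0 | 0 | (0 + 0)) ⊢ -a-> v2, -a-> v3, -b-> v4, -b-> v5
  v2 = a.b.0 | (b.0 | 0) ⊢ -a-> v6, -b-> v7
  v3 = b.0 | (b.0 | a.0) ⊢ -a-> v6, -b-> v8, -b-> v9
  v4 = 0 + 0 ⊢ deadlocked
  v5 = a.b.0 | (0 | a.0) ⊢ -a-> v7, -a-> v9
  v6 = b.0 | (b.0 | 0) ⊢ -b-> v10, -b-> v11
  v7 = a.b.0 | (0 | 0) ⊢ -a-> v11
  v8 = 0 | (b.0 | a.0) ⊢ -a-> v10, -b-> v12
  v9 = b.0 | (0 | a.0) ⊢ -a-> v11, -b-> v12
  v10 = 0 | (b.0 | 0) ⊢ -b-> v13
  v11 = b.0 | (0 | 0) ⊢ -b-> v13
  v12 = 0 | (0 | a.0) ⊢ -a-> v13
  v13 = 0 | (0 | 0) ⊢ deadlocked
Partition-refinement fixed point:
  B0 = {u0, v0}
  B1 = {u1, v1}
  B2 = {u5, v5}
  B3 = {u8, u9, v8, v9}
  B4 = {u10, u11, v10, v11}
  B5 = {u13, u4, v13, v4}
  B6 = {u12, v12}
  B7 = {u7, v7}
  B8 = {u2, v2}
  B9 = {u6, v6}
  B10 = {u3, v3}
u0 ∈ B0, v0 ∈ B0 → same block

bisimilar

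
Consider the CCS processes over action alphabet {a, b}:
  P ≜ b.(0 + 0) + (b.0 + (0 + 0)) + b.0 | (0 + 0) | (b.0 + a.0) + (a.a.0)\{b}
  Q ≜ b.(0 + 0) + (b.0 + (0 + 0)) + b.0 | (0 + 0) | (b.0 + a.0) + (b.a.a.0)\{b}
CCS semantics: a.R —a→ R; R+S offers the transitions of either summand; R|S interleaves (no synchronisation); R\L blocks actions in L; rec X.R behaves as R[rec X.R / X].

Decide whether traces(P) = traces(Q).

traces(P) ≠ traces(Q) — witness ⟨aa⟩

P's transition system — 8 states:
  s0 = b.(0 + 0) + (b.0 + (0 + 0)) + b.0 | (0 + 0) | (b.0 + a.0) + (a.a.0)\{b} ⊢ --a--▸ s1, --a--▸ s2, --b--▸ s2, --b--▸ s3, --b--▸ s4, --b--▸ s5
  s1 = (a.0)\{b} ⊢ --a--▸ s6
  s2 = b.0 | (0 + 0) | 0 ⊢ --b--▸ s7
  s3 = 0 ⊢ deadlocked
  s4 = 0 + 0 ⊢ deadlocked
  s5 = 0 | (0 + 0) | (b.0 + a.0) ⊢ --a--▸ s7, --b--▸ s7
  s6 = 0\{b} ⊢ deadlocked
  s7 = 0 | (0 + 0) | 0 ⊢ deadlocked
Q's transition system — 6 states:
  t0 = b.(0 + 0) + (b.0 + (0 + 0)) + b.0 | (0 + 0) | (b.0 + a.0) + (b.a.a.0)\{b} ⊢ --a--▸ t1, --b--▸ t1, --b--▸ t2, --b--▸ t3, --b--▸ t4
  t1 = b.0 | (0 + 0) | 0 ⊢ --b--▸ t5
  t2 = 0 ⊢ deadlocked
  t3 = 0 + 0 ⊢ deadlocked
  t4 = 0 | (0 + 0) | (b.0 + a.0) ⊢ --a--▸ t5, --b--▸ t5
  t5 = 0 | (0 + 0) | 0 ⊢ deadlocked
Trace ⟨aa⟩ through P, begin at {s0}:
  after a @ step 1: {s1, s2}
  after a @ step 2: {s6}
  ✓ P
Trace ⟨aa⟩ through Q, begin at {t0}:
  after a @ step 1: {t1}
  after a @ step 2: ∅ (Q stuck)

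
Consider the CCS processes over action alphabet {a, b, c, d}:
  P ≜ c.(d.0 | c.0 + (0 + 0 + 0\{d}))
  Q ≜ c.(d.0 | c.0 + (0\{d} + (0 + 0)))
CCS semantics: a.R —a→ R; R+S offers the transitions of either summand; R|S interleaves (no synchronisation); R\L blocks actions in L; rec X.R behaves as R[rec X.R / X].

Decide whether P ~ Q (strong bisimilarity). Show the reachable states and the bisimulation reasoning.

LTS(P): 5 reachable states
  p0 = c.(d.0 | c.0 + (0 + 0 + 0\{d})) ⊢ -c-> p1
  p1 = d.0 | c.0 + (0 + 0 + 0\{d}) ⊢ -c-> p2, -d-> p3
  p2 = d.0 | 0 ⊢ -d-> p4
  p3 = 0 | c.0 ⊢ -c-> p4
  p4 = 0 | 0 ⊢ (no moves)
LTS(Q): 5 reachable states
  q0 = c.(d.0 | c.0 + (0\{d} + (0 + 0))) ⊢ -c-> q1
  q1 = d.0 | c.0 + (0\{d} + (0 + 0)) ⊢ -c-> q2, -d-> q3
  q2 = d.0 | 0 ⊢ -d-> q4
  q3 = 0 | c.0 ⊢ -c-> q4
  q4 = 0 | 0 ⊢ (no moves)
Partition-refinement fixed point:
  B0 = {p0, q0}
  B1 = {p1, q1}
  B2 = {p2, q2}
  B3 = {p4, q4}
  B4 = {p3, q3}
p0 ∈ B0, q0 ∈ B0 → same block

YES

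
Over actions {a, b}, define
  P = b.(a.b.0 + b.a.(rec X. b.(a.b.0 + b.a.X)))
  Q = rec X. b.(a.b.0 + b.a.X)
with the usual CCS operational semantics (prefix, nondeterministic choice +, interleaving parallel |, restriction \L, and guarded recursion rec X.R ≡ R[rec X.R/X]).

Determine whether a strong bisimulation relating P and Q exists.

P's transition system — 6 states:
  s0 = b.(a.b.0 + b.a.(rec X. b.(a.b.0 + b.a.X))) :: --b--▸ s1
  s1 = a.b.0 + b.a.(rec X. b.(a.b.0 + b.a.X)) :: --a--▸ s2, --b--▸ s3
  s2 = b.0 :: --b--▸ s4
  s3 = a.(rec X. b.(a.b.0 + b.a.X)) :: --a--▸ s5
  s4 = 0 :: ·
  s5 = rec X. b.(a.b.0 + b.a.X) :: --b--▸ s1
Q's transition system — 5 states:
  t0 = rec X. b.(a.b.0 + b.a.X) :: --b--▸ t1
  t1 = a.b.0 + b.a.(rec X. b.(a.b.0 + b.a.X)) :: --a--▸ t2, --b--▸ t3
  t2 = b.0 :: --b--▸ t4
  t3 = a.(rec X. b.(a.b.0 + b.a.X)) :: --a--▸ t0
  t4 = 0 :: ·
Coarsest stable partition (strong bisimilarity classes):
  B0 = {s0, s5, t0}
  B1 = {s1, t1}
  B2 = {s2, t2}
  B3 = {s4, t4}
  B4 = {s3, t3}
s0 ∈ B0, t0 ∈ B0 → same block

bisimilar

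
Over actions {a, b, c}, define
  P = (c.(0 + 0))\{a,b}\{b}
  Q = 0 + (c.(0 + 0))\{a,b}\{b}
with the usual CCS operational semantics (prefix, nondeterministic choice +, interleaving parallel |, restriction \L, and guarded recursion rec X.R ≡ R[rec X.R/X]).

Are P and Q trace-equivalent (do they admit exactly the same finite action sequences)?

trace-equivalent

P's transition system — 2 states:
  m0 = (c.(0 + 0))\{a,b}\{b} → =c=> m1
  m1 = (0 + 0)\{a,b}\{b} → ·
Q's transition system — 2 states:
  n0 = 0 + (c.(0 + 0))\{a,b}\{b} → =c=> n1
  n1 = (0 + 0)\{a,b}\{b} → ·
Coarsest stable partition (strong bisimilarity classes):
  B0 = {m0, n0}
  B1 = {m1, n1}
m0 ∈ B0, n0 ∈ B0 → same block
Bisimilar ⇒ trace-equivalent.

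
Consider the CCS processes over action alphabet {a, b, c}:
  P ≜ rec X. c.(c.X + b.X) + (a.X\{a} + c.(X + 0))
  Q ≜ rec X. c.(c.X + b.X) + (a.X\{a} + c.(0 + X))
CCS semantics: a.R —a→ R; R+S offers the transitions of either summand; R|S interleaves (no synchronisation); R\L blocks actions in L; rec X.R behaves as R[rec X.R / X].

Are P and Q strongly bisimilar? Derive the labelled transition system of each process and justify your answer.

P's transition system — 6 states:
  m0 = rec X. c.(c.X + b.X) + (a.X\{a} + c.(X + 0)) ⊢ --a--▸ m1, --c--▸ m2, --c--▸ m3
  m1 = (rec X. c.(c.X + b.X) + (a.X\{a} + c.(X + 0)))\{a} ⊢ --c--▸ m4, --c--▸ m5
  m2 = (rec X. c.(c.X + b.X) + (a.X\{a} + c.(X + 0))) + 0 ⊢ --a--▸ m1, --c--▸ m2, --c--▸ m3
  m3 = c.(rec X. c.(c.X + b.X) + (a.X\{a} + c.(X + 0))) + b.(rec X. c.(c.X + b.X) + (a.X\{a} + c.(X + 0))) ⊢ --b--▸ m0, --c--▸ m0
  m4 = ((rec X. c.(c.X + b.X) + (a.X\{a} + c.(X + 0))) + 0)\{a} ⊢ --c--▸ m4, --c--▸ m5
  m5 = (c.(rec X. c.(c.X + b.X) + (a.X\{a} + c.(X + 0))) + b.(rec X. c.(c.X + b.X) + (a.X\{a} + c.(X + 0))))\{a} ⊢ --b--▸ m1, --c--▸ m1
Q's transition system — 6 states:
  n0 = rec X. c.(c.X + b.X) + (a.X\{a} + c.(0 + X)) ⊢ --a--▸ n1, --c--▸ n2, --c--▸ n3
  n1 = (rec X. c.(c.X + b.X) + (a.X\{a} + c.(0 + X)))\{a} ⊢ --c--▸ n4, --c--▸ n5
  n2 = 0 + (rec X. c.(c.X + b.X) + (a.X\{a} + c.(0 + X))) ⊢ --a--▸ n1, --c--▸ n2, --c--▸ n3
  n3 = c.(rec X. c.(c.X + b.X) + (a.X\{a} + c.(0 + X))) + b.(rec X. c.(c.X + b.X) + (a.X\{a} + c.(0 + X))) ⊢ --b--▸ n0, --c--▸ n0
  n4 = (0 + (rec X. c.(c.X + b.X) + (a.X\{a} + c.(0 + X))))\{a} ⊢ --c--▸ n4, --c--▸ n5
  n5 = (c.(rec X. c.(c.X + b.X) + (a.X\{a} + c.(0 + X))) + b.(rec X. c.(c.X + b.X) + (a.X\{a} + c.(0 + X))))\{a} ⊢ --b--▸ n1, --c--▸ n1
Partition-refinement fixed point:
  B0 = {m0, m2, n0, n2}
  B1 = {m3, n3}
  B2 = {m1, m4, n1, n4}
  B3 = {m5, n5}
m0 ∈ B0, n0 ∈ B0 → same block

bisimilar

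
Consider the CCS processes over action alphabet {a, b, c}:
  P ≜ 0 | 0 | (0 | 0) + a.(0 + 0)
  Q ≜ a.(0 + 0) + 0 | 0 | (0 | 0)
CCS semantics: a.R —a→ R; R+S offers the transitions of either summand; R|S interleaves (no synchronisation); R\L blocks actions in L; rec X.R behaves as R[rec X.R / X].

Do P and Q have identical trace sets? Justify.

YES

P's transition system — 2 states:
  m0 = 0 | 0 | (0 | 0) + a.(0 + 0) has moves —a→ m1
  m1 = 0 + 0 has moves (no moves)
Q's transition system — 2 states:
  n0 = a.(0 + 0) + 0 | 0 | (0 | 0) has moves —a→ n1
  n1 = 0 + 0 has moves (no moves)
Partition-refinement fixed point:
  B0 = {m0, n0}
  B1 = {m1, n1}
m0 ∈ B0, n0 ∈ B0 → same block
Bisimilar ⇒ trace-equivalent.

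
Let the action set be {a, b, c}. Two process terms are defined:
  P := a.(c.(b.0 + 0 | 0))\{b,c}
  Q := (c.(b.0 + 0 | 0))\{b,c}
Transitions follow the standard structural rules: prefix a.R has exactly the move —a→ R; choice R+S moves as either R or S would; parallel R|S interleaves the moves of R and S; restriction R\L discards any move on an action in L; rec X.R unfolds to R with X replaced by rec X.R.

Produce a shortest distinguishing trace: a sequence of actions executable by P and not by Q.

a

P's transition system — 2 states:
  s0 = a.(c.(b.0 + 0 | 0))\{b,c} has moves -a-> s1
  s1 = (c.(b.0 + 0 | 0))\{b,c} has moves deadlocked
Q's transition system — 1 states:
  t0 = (c.(b.0 + 0 | 0))\{b,c} has moves deadlocked
Run σ = ⟨a⟩ on P: start {s0}
  after a @ step 1: {s1}
  — P admits the full trace.
Run σ = ⟨a⟩ on Q: start {t0}
  after a @ step 1: no successor for Q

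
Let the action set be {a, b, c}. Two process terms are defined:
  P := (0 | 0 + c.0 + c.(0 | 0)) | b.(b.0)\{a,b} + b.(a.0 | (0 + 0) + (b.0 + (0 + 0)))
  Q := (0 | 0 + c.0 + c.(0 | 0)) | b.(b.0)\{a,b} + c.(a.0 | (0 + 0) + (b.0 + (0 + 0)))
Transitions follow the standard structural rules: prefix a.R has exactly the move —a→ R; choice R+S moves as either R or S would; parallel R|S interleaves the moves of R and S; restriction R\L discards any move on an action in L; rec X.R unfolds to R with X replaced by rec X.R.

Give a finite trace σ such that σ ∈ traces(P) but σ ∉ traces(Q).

P's transition system — 9 states:
  u0 = (0 | 0 + c.0 + c.(0 | 0)) | b.(b.0)\{a,b} + b.(a.0 | (0 + 0) + (b.0 + (0 + 0))) → --b--▸ u1, --b--▸ u2, --c--▸ u3, --c--▸ u4
  u1 = (0 | 0 + c.0 + c.(0 | 0)) | (b.0)\{a,b} → --c--▸ u5, --c--▸ u6
  u2 = a.0 | (0 + 0) + (b.0 + (0 + 0)) → --a--▸ u7, --b--▸ u8
  u3 = 0 | 0 | b.(b.0)\{a,b} → --b--▸ u6
  u4 = 0 | b.(b.0)\{a,b} → --b--▸ u5
  u5 = 0 | (b.0)\{a,b} → (no moves)
  u6 = 0 | 0 | (b.0)\{a,b} → (no moves)
  u7 = 0 | (0 + 0) → (no moves)
  u8 = 0 → (no moves)
Q's transition system — 9 states:
  v0 = (0 | 0 + c.0 + c.(0 | 0)) | b.(b.0)\{a,b} + c.(a.0 | (0 + 0) + (b.0 + (0 + 0))) → --b--▸ v1, --c--▸ v2, --c--▸ v3, --c--▸ v4
  v1 = (0 | 0 + c.0 + c.(0 | 0)) | (b.0)\{a,b} → --c--▸ v5, --c--▸ v6
  v2 = 0 | 0 | b.(b.0)\{a,b} → --b--▸ v6
  v3 = 0 | b.(b.0)\{a,b} → --b--▸ v5
  v4 = a.0 | (0 + 0) + (b.0 + (0 + 0)) → --a--▸ v7, --b--▸ v8
  v5 = 0 | (b.0)\{a,b} → (no moves)
  v6 = 0 | 0 | (b.0)\{a,b} → (no moves)
  v7 = 0 | (0 + 0) → (no moves)
  v8 = 0 → (no moves)
Trace ⟨ba⟩ through P, begin at {u0}:
  after b @ step 1: {u1, u2}
  after a @ step 2: {u7}
  ✓ P
Trace ⟨ba⟩ through Q, begin at {v0}:
  after b @ step 1: {v1}
  after a @ step 2: ∅  — Q cannot continue

ba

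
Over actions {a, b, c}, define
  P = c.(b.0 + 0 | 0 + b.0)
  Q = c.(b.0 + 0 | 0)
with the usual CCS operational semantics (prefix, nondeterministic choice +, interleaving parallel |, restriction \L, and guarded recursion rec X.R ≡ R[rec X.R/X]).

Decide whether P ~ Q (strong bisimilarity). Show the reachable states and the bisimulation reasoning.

P's transition system — 3 states:
  p0 = c.(b.0 + 0 | 0 + b.0) :: =c=> p1
  p1 = b.0 + 0 | 0 + b.0 :: =b=> p2
  p2 = 0 :: ·
Q's transition system — 3 states:
  q0 = c.(b.0 + 0 | 0) :: =c=> q1
  q1 = b.0 + 0 | 0 :: =b=> q2
  q2 = 0 :: ·
Coarsest stable partition (strong bisimilarity classes):
  B0 = {p0, q0}
  B1 = {p1, q1}
  B2 = {p2, q2}
p0 ∈ B0, q0 ∈ B0 → same block

P ~ Q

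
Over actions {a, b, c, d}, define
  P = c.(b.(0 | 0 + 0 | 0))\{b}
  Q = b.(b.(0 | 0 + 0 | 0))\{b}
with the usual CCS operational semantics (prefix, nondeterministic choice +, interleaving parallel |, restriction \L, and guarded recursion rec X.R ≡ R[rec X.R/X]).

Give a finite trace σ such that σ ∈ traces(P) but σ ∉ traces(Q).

Reachable graph of P (2 states):
  u0 = c.(b.(0 | 0 + 0 | 0))\{b} :: -c-> u1
  u1 = (b.(0 | 0 + 0 | 0))\{b} :: ∅
Reachable graph of Q (2 states):
  v0 = b.(b.(0 | 0 + 0 | 0))\{b} :: -b-> v1
  v1 = (b.(0 | 0 + 0 | 0))\{b} :: ∅
Executing c from P (initial set {u0}):
  after c @ step 1: {u1}
  P completes σ.
Executing c from Q (initial set {v0}):
  after c @ step 1: no successor for Q

c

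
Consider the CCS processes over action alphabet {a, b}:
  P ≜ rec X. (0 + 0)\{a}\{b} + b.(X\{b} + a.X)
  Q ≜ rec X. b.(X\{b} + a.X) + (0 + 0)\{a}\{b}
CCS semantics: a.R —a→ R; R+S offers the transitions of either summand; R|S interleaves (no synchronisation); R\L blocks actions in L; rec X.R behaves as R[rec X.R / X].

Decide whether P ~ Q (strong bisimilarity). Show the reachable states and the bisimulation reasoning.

bisimilar

Reachable graph of P (2 states):
  m0 = rec X. (0 + 0)\{a}\{b} + b.(X\{b} + a.X) has moves -b-> m1
  m1 = (rec X. (0 + 0)\{a}\{b} + b.(X\{b} + a.X))\{b} + a.(rec X. (0 + 0)\{a}\{b} + b.(X\{b} + a.X)) has moves -a-> m0
Reachable graph of Q (2 states):
  n0 = rec X. b.(X\{b} + a.X) + (0 + 0)\{a}\{b} has moves -b-> n1
  n1 = (rec X. b.(X\{b} + a.X) + (0 + 0)\{a}\{b})\{b} + a.(rec X. b.(X\{b} + a.X) + (0 + 0)\{a}\{b}) has moves -a-> n0
Coarsest stable partition (strong bisimilarity classes):
  B0 = {m0, n0}
  B1 = {m1, n1}
m0 ∈ B0, n0 ∈ B0 → same block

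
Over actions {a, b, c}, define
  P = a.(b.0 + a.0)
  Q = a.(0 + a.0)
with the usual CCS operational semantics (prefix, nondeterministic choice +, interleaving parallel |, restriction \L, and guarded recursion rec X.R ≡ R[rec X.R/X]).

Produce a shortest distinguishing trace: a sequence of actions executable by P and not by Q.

LTS(P): 3 reachable states
  u0 = a.(b.0 + a.0) :: -a-> u1
  u1 = b.0 + a.0 :: -a-> u2, -b-> u2
  u2 = 0 :: ∅
LTS(Q): 3 reachable states
  v0 = a.(0 + a.0) :: -a-> v1
  v1 = 0 + a.0 :: -a-> v2
  v2 = 0 :: ∅
Executing ab from P (initial set {u0}):
  [1] a ⇒ {u1}
  [2] b ⇒ {u2}
  ✓ P
Executing ab from Q (initial set {v0}):
  [1] a ⇒ {v1}
  [2] b ⇒ ∅ (Q stuck)

ab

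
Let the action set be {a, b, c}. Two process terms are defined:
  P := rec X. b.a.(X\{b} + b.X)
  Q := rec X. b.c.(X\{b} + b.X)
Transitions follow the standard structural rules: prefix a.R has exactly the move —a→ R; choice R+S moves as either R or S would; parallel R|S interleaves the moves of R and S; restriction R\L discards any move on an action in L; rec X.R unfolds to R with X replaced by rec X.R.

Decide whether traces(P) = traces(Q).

Reachable graph of P (3 states):
  s0 = rec X. b.a.(X\{b} + b.X) → -b-> s1
  s1 = a.((rec X. b.a.(X\{b} + b.X))\{b} + b.(rec X. b.a.(X\{b} + b.X))) → -a-> s2
  s2 = (rec X. b.a.(X\{b} + b.X))\{b} + b.(rec X. b.a.(X\{b} + b.X)) → -b-> s0
Reachable graph of Q (3 states):
  t0 = rec X. b.c.(X\{b} + b.X) → -b-> t1
  t1 = c.((rec X. b.c.(X\{b} + b.X))\{b} + b.(rec X. b.c.(X\{b} + b.X))) → -c-> t2
  t2 = (rec X. b.c.(X\{b} + b.X))\{b} + b.(rec X. b.c.(X\{b} + b.X)) → -b-> t0
Run σ = ⟨ba⟩ on P: start {s0}
  [1] b ⇒ {s1}
  [2] a ⇒ {s2}
  — P admits the full trace.
Run σ = ⟨ba⟩ on Q: start {t0}
  [1] b ⇒ {t1}
  [2] a ⇒ ∅  — Q cannot continue

traces(P) ≠ traces(Q) — witness ⟨ba⟩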